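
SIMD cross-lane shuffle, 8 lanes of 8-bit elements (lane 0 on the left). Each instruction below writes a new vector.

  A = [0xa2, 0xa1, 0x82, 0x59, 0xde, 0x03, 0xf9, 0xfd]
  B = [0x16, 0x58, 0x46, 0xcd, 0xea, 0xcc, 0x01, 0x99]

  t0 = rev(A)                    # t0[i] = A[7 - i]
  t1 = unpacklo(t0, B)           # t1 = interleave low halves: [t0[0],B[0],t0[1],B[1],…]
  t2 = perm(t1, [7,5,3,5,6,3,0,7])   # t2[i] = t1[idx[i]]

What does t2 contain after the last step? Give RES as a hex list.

→ t0 |fd|f9|03|de|59|82|a1|a2|
→ t1 |fd|16|f9|58|03|46|de|cd|
→ t2 |cd|46|58|46|de|58|fd|cd|

RES = [0xcd, 0x46, 0x58, 0x46, 0xde, 0x58, 0xfd, 0xcd]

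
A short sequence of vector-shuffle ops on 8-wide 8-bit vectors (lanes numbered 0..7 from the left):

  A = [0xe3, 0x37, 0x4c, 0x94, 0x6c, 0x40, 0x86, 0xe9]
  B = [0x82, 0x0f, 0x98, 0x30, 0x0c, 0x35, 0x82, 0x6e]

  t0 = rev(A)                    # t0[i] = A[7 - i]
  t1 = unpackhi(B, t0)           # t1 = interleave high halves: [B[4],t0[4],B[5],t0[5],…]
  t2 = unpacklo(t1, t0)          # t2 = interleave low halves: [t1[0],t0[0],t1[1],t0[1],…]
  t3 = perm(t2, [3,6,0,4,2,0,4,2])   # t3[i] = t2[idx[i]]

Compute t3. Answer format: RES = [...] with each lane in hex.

t0 = [0xe9, 0x86, 0x40, 0x6c, 0x94, 0x4c, 0x37, 0xe3]
t1 = [0x0c, 0x94, 0x35, 0x4c, 0x82, 0x37, 0x6e, 0xe3]
t2 = [0x0c, 0xe9, 0x94, 0x86, 0x35, 0x40, 0x4c, 0x6c]
t3 = [0x86, 0x4c, 0x0c, 0x35, 0x94, 0x0c, 0x35, 0x94]

RES = [ 0x86  0x4c  0x0c  0x35  0x94  0x0c  0x35  0x94 ]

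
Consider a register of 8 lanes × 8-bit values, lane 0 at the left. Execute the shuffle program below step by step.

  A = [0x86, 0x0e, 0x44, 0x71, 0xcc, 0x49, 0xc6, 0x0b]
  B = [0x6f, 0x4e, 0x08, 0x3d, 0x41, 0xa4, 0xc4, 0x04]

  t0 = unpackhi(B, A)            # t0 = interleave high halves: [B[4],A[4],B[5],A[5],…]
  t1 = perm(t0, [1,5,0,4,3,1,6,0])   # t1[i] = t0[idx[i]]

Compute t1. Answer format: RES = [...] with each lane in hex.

t0 = [0x41, 0xcc, 0xa4, 0x49, 0xc4, 0xc6, 0x04, 0x0b]
t1 = [0xcc, 0xc6, 0x41, 0xc4, 0x49, 0xcc, 0x04, 0x41]

RES = [0xcc, 0xc6, 0x41, 0xc4, 0x49, 0xcc, 0x04, 0x41]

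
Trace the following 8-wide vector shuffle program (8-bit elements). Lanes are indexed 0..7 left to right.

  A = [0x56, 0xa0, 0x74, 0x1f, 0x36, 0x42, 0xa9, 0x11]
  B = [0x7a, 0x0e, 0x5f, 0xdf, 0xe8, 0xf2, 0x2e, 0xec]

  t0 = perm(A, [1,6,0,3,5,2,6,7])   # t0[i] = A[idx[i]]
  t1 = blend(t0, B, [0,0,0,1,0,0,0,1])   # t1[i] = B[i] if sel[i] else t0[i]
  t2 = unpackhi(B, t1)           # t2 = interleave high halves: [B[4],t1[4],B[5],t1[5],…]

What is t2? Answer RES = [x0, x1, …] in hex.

  t0: a0 a9 56 1f 42 74 a9 11
  t1: a0 a9 56 df 42 74 a9 ec
  t2: e8 42 f2 74 2e a9 ec ec

RES = [0xe8, 0x42, 0xf2, 0x74, 0x2e, 0xa9, 0xec, 0xec]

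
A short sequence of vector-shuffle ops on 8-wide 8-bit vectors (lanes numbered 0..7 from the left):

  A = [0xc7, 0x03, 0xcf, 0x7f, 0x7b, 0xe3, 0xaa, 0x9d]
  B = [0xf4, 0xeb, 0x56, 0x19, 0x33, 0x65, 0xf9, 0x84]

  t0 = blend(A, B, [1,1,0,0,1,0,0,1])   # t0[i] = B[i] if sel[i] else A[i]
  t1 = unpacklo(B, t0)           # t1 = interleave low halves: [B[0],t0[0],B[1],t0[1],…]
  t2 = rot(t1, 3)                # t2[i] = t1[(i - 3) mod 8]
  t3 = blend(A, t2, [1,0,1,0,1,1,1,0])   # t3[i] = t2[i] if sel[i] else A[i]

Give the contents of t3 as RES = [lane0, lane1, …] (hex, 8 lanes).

  t0: f4 eb cf 7f 33 e3 aa 84
  t1: f4 f4 eb eb 56 cf 19 7f
  t2: cf 19 7f f4 f4 eb eb 56
  t3: cf 03 7f 7f f4 eb eb 9d

RES = [ 0xcf  0x03  0x7f  0x7f  0xf4  0xeb  0xeb  0x9d ]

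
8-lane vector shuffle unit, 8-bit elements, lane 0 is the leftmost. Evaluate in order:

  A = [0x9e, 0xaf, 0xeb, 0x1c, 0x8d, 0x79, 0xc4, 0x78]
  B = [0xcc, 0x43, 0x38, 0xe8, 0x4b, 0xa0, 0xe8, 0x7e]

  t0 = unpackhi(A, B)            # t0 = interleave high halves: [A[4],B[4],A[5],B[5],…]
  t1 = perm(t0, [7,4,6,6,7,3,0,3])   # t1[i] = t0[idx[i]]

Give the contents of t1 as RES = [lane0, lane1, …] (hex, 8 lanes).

→ t0 |8d|4b|79|a0|c4|e8|78|7e|
→ t1 |7e|c4|78|78|7e|a0|8d|a0|

RES = [0x7e, 0xc4, 0x78, 0x78, 0x7e, 0xa0, 0x8d, 0xa0]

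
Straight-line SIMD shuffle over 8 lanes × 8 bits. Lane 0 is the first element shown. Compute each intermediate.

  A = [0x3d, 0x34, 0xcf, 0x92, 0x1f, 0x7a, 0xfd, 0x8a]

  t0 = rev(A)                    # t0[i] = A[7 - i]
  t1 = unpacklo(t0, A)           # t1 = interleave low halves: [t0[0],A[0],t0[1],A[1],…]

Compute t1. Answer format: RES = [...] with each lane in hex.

t0 = [0x8a, 0xfd, 0x7a, 0x1f, 0x92, 0xcf, 0x34, 0x3d]
t1 = [0x8a, 0x3d, 0xfd, 0x34, 0x7a, 0xcf, 0x1f, 0x92]

RES = [ 0x8a  0x3d  0xfd  0x34  0x7a  0xcf  0x1f  0x92 ]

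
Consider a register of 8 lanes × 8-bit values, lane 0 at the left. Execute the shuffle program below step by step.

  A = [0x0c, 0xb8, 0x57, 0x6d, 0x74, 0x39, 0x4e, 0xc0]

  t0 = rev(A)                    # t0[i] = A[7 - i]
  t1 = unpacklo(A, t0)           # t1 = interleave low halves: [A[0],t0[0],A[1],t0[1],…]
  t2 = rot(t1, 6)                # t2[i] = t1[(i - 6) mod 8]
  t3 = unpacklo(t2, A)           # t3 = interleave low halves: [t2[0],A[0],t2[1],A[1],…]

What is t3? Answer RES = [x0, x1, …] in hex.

→ t0 |c0|4e|39|74|6d|57|b8|0c|
→ t1 |0c|c0|b8|4e|57|39|6d|74|
→ t2 |b8|4e|57|39|6d|74|0c|c0|
→ t3 |b8|0c|4e|b8|57|57|39|6d|

RES = [0xb8, 0x0c, 0x4e, 0xb8, 0x57, 0x57, 0x39, 0x6d]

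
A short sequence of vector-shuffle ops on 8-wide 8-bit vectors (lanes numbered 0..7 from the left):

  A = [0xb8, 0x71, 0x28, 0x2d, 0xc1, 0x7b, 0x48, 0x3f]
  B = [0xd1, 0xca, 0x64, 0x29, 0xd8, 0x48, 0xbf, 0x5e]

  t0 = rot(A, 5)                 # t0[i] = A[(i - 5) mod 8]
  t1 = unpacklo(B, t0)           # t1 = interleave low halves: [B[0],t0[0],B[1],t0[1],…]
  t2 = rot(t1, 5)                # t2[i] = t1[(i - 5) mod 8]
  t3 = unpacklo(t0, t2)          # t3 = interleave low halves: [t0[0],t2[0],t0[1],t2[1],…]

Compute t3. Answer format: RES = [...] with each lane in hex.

RES = [ 0x2d  0xc1  0xc1  0x64  0x7b  0x7b  0x48  0x29 ]

t0 = [0x2d, 0xc1, 0x7b, 0x48, 0x3f, 0xb8, 0x71, 0x28]
t1 = [0xd1, 0x2d, 0xca, 0xc1, 0x64, 0x7b, 0x29, 0x48]
t2 = [0xc1, 0x64, 0x7b, 0x29, 0x48, 0xd1, 0x2d, 0xca]
t3 = [0x2d, 0xc1, 0xc1, 0x64, 0x7b, 0x7b, 0x48, 0x29]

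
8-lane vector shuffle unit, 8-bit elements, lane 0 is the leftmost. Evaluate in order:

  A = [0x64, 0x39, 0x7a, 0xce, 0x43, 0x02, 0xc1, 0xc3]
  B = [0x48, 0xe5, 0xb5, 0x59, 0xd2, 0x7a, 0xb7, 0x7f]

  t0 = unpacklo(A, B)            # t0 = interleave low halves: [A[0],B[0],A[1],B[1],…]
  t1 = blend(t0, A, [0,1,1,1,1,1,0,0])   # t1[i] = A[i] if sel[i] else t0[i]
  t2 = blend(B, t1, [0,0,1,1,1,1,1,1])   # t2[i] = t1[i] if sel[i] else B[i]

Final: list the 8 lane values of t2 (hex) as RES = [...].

t0 = [0x64, 0x48, 0x39, 0xe5, 0x7a, 0xb5, 0xce, 0x59]
t1 = [0x64, 0x39, 0x7a, 0xce, 0x43, 0x02, 0xce, 0x59]
t2 = [0x48, 0xe5, 0x7a, 0xce, 0x43, 0x02, 0xce, 0x59]

RES = [0x48, 0xe5, 0x7a, 0xce, 0x43, 0x02, 0xce, 0x59]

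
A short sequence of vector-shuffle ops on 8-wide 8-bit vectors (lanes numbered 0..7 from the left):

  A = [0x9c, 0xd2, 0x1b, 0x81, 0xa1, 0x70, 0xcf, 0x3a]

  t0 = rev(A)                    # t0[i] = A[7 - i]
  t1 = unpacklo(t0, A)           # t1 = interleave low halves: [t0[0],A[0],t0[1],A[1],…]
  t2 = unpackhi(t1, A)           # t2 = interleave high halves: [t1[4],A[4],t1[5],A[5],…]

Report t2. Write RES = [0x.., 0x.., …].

→ t0 |3a|cf|70|a1|81|1b|d2|9c|
→ t1 |3a|9c|cf|d2|70|1b|a1|81|
→ t2 |70|a1|1b|70|a1|cf|81|3a|

RES = [ 0x70  0xa1  0x1b  0x70  0xa1  0xcf  0x81  0x3a ]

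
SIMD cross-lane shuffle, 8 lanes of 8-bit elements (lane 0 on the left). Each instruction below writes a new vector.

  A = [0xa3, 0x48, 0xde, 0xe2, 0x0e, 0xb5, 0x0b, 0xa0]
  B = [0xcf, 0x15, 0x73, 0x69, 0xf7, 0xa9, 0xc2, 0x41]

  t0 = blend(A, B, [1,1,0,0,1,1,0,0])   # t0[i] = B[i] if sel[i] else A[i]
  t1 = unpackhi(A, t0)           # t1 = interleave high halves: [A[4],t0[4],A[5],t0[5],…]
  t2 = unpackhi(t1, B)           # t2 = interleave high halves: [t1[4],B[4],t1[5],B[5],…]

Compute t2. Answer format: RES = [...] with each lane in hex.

→ t0 |cf|15|de|e2|f7|a9|0b|a0|
→ t1 |0e|f7|b5|a9|0b|0b|a0|a0|
→ t2 |0b|f7|0b|a9|a0|c2|a0|41|

RES = [ 0x0b  0xf7  0x0b  0xa9  0xa0  0xc2  0xa0  0x41 ]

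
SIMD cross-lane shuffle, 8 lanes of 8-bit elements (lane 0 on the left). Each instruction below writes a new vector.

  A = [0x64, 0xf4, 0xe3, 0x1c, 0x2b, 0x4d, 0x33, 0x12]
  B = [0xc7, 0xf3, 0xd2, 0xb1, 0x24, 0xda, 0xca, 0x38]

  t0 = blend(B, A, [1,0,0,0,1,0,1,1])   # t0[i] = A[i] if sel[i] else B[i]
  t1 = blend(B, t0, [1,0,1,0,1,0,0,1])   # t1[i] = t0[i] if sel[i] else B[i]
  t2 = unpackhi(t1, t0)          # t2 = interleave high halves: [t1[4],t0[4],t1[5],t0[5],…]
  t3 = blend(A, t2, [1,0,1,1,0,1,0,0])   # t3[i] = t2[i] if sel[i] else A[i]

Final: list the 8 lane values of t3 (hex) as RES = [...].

RES = [0x2b, 0xf4, 0xda, 0xda, 0x2b, 0x33, 0x33, 0x12]

→ t0 |64|f3|d2|b1|2b|da|33|12|
→ t1 |64|f3|d2|b1|2b|da|ca|12|
→ t2 |2b|2b|da|da|ca|33|12|12|
→ t3 |2b|f4|da|da|2b|33|33|12|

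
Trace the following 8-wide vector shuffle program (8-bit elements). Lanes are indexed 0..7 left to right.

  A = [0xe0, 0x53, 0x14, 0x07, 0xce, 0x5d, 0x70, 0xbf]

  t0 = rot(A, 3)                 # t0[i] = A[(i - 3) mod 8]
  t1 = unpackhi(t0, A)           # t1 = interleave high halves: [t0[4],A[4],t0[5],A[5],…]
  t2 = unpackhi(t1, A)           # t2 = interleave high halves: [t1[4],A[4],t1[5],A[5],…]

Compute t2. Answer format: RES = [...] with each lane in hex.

t0 = [0x5d, 0x70, 0xbf, 0xe0, 0x53, 0x14, 0x07, 0xce]
t1 = [0x53, 0xce, 0x14, 0x5d, 0x07, 0x70, 0xce, 0xbf]
t2 = [0x07, 0xce, 0x70, 0x5d, 0xce, 0x70, 0xbf, 0xbf]

RES = [ 0x07  0xce  0x70  0x5d  0xce  0x70  0xbf  0xbf ]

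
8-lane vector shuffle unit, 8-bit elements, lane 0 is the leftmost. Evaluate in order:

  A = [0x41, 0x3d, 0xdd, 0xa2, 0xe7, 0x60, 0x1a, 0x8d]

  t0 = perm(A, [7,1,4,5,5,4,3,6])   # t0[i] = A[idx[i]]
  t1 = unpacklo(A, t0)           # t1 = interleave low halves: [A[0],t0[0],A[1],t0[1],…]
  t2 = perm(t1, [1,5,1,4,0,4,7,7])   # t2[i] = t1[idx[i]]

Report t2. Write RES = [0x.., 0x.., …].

→ t0 |8d|3d|e7|60|60|e7|a2|1a|
→ t1 |41|8d|3d|3d|dd|e7|a2|60|
→ t2 |8d|e7|8d|dd|41|dd|60|60|

RES = [0x8d, 0xe7, 0x8d, 0xdd, 0x41, 0xdd, 0x60, 0x60]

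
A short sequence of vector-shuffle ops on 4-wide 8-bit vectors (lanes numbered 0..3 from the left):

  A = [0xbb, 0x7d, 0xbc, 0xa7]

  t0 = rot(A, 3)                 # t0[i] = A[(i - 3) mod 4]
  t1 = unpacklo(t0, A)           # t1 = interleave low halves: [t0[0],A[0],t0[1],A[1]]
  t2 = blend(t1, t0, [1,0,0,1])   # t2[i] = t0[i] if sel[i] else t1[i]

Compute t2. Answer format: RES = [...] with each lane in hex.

→ t0 |7d|bc|a7|bb|
→ t1 |7d|bb|bc|7d|
→ t2 |7d|bb|bc|bb|

RES = [ 0x7d  0xbb  0xbc  0xbb ]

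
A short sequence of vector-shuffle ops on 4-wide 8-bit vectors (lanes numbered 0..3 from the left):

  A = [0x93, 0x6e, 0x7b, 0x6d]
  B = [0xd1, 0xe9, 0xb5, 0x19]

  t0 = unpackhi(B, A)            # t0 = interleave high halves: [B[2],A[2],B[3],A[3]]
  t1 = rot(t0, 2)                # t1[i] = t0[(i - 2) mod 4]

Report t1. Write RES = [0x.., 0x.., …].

t0 = [0xb5, 0x7b, 0x19, 0x6d]
t1 = [0x19, 0x6d, 0xb5, 0x7b]

RES = [0x19, 0x6d, 0xb5, 0x7b]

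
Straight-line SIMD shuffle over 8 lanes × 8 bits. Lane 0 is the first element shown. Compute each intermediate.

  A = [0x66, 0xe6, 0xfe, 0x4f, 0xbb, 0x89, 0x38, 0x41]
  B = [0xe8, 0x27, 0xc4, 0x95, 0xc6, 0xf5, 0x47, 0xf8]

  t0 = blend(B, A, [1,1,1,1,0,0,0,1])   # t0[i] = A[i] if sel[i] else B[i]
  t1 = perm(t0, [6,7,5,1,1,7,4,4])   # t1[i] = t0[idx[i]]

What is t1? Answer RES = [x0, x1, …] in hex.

→ t0 |66|e6|fe|4f|c6|f5|47|41|
→ t1 |47|41|f5|e6|e6|41|c6|c6|

RES = [ 0x47  0x41  0xf5  0xe6  0xe6  0x41  0xc6  0xc6 ]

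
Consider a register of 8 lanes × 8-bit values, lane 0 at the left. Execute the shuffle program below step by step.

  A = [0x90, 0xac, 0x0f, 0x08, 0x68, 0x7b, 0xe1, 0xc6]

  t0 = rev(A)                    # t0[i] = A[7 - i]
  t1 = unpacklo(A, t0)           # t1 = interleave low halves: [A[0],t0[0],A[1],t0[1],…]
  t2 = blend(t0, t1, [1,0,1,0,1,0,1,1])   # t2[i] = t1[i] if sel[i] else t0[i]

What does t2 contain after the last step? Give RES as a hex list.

RES = [ 0x90  0xe1  0xac  0x68  0x0f  0x0f  0x08  0x68 ]

t0 = [0xc6, 0xe1, 0x7b, 0x68, 0x08, 0x0f, 0xac, 0x90]
t1 = [0x90, 0xc6, 0xac, 0xe1, 0x0f, 0x7b, 0x08, 0x68]
t2 = [0x90, 0xe1, 0xac, 0x68, 0x0f, 0x0f, 0x08, 0x68]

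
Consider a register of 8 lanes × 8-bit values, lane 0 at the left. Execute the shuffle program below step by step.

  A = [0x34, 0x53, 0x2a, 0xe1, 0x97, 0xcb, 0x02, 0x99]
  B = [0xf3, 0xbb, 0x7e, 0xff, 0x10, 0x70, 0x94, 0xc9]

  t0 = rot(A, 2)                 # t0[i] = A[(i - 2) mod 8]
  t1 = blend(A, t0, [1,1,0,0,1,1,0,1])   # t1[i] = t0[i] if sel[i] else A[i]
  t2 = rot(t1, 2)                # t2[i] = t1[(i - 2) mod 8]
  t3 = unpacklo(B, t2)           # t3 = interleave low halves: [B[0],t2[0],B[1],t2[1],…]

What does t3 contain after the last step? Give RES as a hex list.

  t0: 02 99 34 53 2a e1 97 cb
  t1: 02 99 2a e1 2a e1 02 cb
  t2: 02 cb 02 99 2a e1 2a e1
  t3: f3 02 bb cb 7e 02 ff 99

RES = [0xf3, 0x02, 0xbb, 0xcb, 0x7e, 0x02, 0xff, 0x99]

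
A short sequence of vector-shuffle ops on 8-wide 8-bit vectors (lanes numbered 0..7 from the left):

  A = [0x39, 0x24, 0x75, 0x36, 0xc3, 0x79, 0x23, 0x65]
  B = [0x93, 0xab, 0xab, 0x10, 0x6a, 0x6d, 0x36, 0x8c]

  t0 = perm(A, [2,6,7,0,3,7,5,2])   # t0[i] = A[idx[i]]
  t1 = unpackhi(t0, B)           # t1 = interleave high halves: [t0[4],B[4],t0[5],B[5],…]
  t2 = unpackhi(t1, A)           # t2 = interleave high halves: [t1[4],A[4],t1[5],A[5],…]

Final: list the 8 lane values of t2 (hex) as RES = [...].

RES = [ 0x79  0xc3  0x36  0x79  0x75  0x23  0x8c  0x65 ]

  t0: 75 23 65 39 36 65 79 75
  t1: 36 6a 65 6d 79 36 75 8c
  t2: 79 c3 36 79 75 23 8c 65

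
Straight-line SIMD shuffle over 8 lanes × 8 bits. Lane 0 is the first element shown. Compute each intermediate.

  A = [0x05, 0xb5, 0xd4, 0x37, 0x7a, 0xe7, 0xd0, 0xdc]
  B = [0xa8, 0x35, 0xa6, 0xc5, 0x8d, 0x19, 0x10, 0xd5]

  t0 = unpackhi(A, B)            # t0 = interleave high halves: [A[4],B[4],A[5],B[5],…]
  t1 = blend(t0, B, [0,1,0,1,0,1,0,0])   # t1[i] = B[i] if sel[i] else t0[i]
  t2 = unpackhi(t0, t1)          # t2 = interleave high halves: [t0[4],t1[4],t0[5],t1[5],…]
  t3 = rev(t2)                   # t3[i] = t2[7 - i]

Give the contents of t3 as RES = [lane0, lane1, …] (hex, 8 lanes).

  t0: 7a 8d e7 19 d0 10 dc d5
  t1: 7a 35 e7 c5 d0 19 dc d5
  t2: d0 d0 10 19 dc dc d5 d5
  t3: d5 d5 dc dc 19 10 d0 d0

RES = [ 0xd5  0xd5  0xdc  0xdc  0x19  0x10  0xd0  0xd0 ]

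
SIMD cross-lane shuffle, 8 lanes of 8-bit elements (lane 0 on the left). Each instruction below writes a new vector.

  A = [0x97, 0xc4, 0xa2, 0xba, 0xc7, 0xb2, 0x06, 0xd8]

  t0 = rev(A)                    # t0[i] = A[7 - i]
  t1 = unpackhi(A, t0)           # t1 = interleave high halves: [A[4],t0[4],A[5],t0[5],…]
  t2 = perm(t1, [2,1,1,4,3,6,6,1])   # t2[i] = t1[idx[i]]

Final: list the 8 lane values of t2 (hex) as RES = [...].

→ t0 |d8|06|b2|c7|ba|a2|c4|97|
→ t1 |c7|ba|b2|a2|06|c4|d8|97|
→ t2 |b2|ba|ba|06|a2|d8|d8|ba|

RES = [0xb2, 0xba, 0xba, 0x06, 0xa2, 0xd8, 0xd8, 0xba]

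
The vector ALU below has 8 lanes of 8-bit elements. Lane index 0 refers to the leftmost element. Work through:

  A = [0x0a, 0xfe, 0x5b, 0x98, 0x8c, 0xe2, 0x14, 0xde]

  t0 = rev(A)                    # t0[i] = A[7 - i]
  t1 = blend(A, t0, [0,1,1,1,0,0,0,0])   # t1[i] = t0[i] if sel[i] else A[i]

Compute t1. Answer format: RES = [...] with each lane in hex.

→ t0 |de|14|e2|8c|98|5b|fe|0a|
→ t1 |0a|14|e2|8c|8c|e2|14|de|

RES = [0x0a, 0x14, 0xe2, 0x8c, 0x8c, 0xe2, 0x14, 0xde]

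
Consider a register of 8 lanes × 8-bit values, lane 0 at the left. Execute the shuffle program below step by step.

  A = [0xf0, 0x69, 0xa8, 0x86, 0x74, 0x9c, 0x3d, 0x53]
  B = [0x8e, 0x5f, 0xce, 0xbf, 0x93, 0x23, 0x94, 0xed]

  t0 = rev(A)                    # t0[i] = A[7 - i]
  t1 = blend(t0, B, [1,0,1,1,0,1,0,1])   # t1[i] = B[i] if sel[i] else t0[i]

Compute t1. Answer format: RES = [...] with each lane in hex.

RES = [0x8e, 0x3d, 0xce, 0xbf, 0x86, 0x23, 0x69, 0xed]

→ t0 |53|3d|9c|74|86|a8|69|f0|
→ t1 |8e|3d|ce|bf|86|23|69|ed|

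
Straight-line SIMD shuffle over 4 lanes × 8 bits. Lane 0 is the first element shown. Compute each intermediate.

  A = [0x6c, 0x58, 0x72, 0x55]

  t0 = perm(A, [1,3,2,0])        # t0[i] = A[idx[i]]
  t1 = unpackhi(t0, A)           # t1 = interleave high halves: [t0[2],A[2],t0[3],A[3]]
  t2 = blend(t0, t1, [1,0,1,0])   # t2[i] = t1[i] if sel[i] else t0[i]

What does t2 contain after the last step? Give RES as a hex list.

t0 = [0x58, 0x55, 0x72, 0x6c]
t1 = [0x72, 0x72, 0x6c, 0x55]
t2 = [0x72, 0x55, 0x6c, 0x6c]

RES = [ 0x72  0x55  0x6c  0x6c ]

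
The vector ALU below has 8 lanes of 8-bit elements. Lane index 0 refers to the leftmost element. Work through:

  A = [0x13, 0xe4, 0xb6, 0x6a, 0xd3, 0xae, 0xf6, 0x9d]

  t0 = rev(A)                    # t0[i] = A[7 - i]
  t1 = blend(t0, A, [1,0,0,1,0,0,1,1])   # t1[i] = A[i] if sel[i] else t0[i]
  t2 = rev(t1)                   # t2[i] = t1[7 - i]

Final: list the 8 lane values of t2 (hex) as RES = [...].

→ t0 |9d|f6|ae|d3|6a|b6|e4|13|
→ t1 |13|f6|ae|6a|6a|b6|f6|9d|
→ t2 |9d|f6|b6|6a|6a|ae|f6|13|

RES = [0x9d, 0xf6, 0xb6, 0x6a, 0x6a, 0xae, 0xf6, 0x13]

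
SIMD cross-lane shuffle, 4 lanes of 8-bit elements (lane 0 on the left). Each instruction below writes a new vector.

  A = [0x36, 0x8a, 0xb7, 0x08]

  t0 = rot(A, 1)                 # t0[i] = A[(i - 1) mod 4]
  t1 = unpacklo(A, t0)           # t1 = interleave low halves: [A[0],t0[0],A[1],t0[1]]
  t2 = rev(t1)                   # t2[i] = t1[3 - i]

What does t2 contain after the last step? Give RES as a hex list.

  t0: 08 36 8a b7
  t1: 36 08 8a 36
  t2: 36 8a 08 36

RES = [0x36, 0x8a, 0x08, 0x36]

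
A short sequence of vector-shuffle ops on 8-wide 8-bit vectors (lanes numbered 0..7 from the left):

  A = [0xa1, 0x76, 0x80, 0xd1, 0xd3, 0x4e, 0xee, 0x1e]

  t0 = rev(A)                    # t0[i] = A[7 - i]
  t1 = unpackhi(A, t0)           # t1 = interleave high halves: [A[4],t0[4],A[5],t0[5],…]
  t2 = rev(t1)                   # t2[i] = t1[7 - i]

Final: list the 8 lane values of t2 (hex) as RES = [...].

t0 = [0x1e, 0xee, 0x4e, 0xd3, 0xd1, 0x80, 0x76, 0xa1]
t1 = [0xd3, 0xd1, 0x4e, 0x80, 0xee, 0x76, 0x1e, 0xa1]
t2 = [0xa1, 0x1e, 0x76, 0xee, 0x80, 0x4e, 0xd1, 0xd3]

RES = [ 0xa1  0x1e  0x76  0xee  0x80  0x4e  0xd1  0xd3 ]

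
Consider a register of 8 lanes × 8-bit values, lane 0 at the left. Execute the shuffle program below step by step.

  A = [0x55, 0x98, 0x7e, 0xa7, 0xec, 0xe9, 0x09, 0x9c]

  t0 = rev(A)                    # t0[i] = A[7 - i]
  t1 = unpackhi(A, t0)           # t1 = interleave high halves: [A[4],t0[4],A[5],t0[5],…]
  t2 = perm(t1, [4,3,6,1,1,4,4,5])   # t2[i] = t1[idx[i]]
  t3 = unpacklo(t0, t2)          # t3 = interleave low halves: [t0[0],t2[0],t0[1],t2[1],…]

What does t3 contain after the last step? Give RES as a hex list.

RES = [ 0x9c  0x09  0x09  0x7e  0xe9  0x9c  0xec  0xa7 ]

  t0: 9c 09 e9 ec a7 7e 98 55
  t1: ec a7 e9 7e 09 98 9c 55
  t2: 09 7e 9c a7 a7 09 09 98
  t3: 9c 09 09 7e e9 9c ec a7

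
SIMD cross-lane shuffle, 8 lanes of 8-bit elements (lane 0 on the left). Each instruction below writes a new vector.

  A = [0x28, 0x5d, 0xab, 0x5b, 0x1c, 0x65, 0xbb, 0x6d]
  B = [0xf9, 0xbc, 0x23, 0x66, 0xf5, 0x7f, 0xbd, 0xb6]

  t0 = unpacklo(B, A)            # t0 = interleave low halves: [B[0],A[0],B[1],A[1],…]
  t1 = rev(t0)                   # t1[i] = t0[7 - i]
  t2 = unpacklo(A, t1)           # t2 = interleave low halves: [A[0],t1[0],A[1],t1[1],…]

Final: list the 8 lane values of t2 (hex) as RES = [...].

→ t0 |f9|28|bc|5d|23|ab|66|5b|
→ t1 |5b|66|ab|23|5d|bc|28|f9|
→ t2 |28|5b|5d|66|ab|ab|5b|23|

RES = [0x28, 0x5b, 0x5d, 0x66, 0xab, 0xab, 0x5b, 0x23]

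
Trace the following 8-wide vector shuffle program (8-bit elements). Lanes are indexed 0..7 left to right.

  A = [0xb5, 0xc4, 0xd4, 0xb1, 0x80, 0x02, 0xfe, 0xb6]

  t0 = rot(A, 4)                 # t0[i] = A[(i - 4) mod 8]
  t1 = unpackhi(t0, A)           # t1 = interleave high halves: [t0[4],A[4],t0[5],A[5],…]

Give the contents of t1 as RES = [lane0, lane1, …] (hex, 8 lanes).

  t0: 80 02 fe b6 b5 c4 d4 b1
  t1: b5 80 c4 02 d4 fe b1 b6

RES = [ 0xb5  0x80  0xc4  0x02  0xd4  0xfe  0xb1  0xb6 ]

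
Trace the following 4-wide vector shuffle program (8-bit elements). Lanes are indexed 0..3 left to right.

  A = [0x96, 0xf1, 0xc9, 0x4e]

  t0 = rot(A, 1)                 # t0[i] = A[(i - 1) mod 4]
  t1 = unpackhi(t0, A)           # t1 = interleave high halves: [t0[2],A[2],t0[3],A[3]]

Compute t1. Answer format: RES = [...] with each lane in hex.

RES = [0xf1, 0xc9, 0xc9, 0x4e]

  t0: 4e 96 f1 c9
  t1: f1 c9 c9 4e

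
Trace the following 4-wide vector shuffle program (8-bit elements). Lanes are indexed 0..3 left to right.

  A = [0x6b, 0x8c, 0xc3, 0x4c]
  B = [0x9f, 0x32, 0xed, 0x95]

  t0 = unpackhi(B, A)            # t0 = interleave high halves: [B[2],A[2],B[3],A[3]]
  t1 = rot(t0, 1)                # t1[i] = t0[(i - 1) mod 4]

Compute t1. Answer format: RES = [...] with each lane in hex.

→ t0 |ed|c3|95|4c|
→ t1 |4c|ed|c3|95|

RES = [0x4c, 0xed, 0xc3, 0x95]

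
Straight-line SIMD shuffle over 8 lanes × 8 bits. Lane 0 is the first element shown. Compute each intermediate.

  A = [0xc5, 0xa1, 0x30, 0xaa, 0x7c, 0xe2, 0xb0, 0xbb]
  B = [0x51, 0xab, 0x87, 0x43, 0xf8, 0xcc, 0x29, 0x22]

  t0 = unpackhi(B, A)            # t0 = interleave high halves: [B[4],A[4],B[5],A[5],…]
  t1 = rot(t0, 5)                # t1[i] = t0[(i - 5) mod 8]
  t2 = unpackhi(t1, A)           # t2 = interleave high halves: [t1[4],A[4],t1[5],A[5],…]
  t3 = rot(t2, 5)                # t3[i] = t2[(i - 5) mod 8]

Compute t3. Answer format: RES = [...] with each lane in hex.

RES = [ 0xe2  0x7c  0xb0  0xcc  0xbb  0xbb  0x7c  0xf8 ]

t0 = [0xf8, 0x7c, 0xcc, 0xe2, 0x29, 0xb0, 0x22, 0xbb]
t1 = [0xe2, 0x29, 0xb0, 0x22, 0xbb, 0xf8, 0x7c, 0xcc]
t2 = [0xbb, 0x7c, 0xf8, 0xe2, 0x7c, 0xb0, 0xcc, 0xbb]
t3 = [0xe2, 0x7c, 0xb0, 0xcc, 0xbb, 0xbb, 0x7c, 0xf8]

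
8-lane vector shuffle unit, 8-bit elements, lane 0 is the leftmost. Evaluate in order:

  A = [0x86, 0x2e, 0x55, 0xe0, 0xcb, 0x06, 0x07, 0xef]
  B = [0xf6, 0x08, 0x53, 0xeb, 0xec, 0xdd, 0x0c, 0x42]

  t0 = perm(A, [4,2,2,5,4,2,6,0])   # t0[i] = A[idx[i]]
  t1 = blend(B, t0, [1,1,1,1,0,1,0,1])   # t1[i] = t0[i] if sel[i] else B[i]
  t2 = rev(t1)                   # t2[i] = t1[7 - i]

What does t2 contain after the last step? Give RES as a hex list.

RES = [ 0x86  0x0c  0x55  0xec  0x06  0x55  0x55  0xcb ]

  t0: cb 55 55 06 cb 55 07 86
  t1: cb 55 55 06 ec 55 0c 86
  t2: 86 0c 55 ec 06 55 55 cb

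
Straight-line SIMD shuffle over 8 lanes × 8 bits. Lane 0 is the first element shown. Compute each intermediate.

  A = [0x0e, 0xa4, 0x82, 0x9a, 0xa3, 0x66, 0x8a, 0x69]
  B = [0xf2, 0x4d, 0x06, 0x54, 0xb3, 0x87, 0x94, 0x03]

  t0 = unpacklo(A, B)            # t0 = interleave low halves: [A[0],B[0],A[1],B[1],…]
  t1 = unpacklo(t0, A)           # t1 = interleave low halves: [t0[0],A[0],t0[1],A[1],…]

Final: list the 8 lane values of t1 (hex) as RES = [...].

RES = [0x0e, 0x0e, 0xf2, 0xa4, 0xa4, 0x82, 0x4d, 0x9a]

t0 = [0x0e, 0xf2, 0xa4, 0x4d, 0x82, 0x06, 0x9a, 0x54]
t1 = [0x0e, 0x0e, 0xf2, 0xa4, 0xa4, 0x82, 0x4d, 0x9a]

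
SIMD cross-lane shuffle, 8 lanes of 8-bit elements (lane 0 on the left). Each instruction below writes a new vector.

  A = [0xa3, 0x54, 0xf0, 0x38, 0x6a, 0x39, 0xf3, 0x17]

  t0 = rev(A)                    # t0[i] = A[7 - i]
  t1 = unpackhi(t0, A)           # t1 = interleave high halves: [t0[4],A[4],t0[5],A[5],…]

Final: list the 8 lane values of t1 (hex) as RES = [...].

  t0: 17 f3 39 6a 38 f0 54 a3
  t1: 38 6a f0 39 54 f3 a3 17

RES = [ 0x38  0x6a  0xf0  0x39  0x54  0xf3  0xa3  0x17 ]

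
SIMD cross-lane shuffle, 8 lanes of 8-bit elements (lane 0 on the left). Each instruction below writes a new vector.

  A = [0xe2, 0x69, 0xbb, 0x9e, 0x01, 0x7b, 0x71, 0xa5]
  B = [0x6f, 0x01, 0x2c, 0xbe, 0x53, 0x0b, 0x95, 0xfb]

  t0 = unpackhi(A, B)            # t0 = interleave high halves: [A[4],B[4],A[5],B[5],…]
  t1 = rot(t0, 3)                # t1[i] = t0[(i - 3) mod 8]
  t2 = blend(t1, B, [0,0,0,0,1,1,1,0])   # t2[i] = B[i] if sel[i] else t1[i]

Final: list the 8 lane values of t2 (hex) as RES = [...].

→ t0 |01|53|7b|0b|71|95|a5|fb|
→ t1 |95|a5|fb|01|53|7b|0b|71|
→ t2 |95|a5|fb|01|53|0b|95|71|

RES = [ 0x95  0xa5  0xfb  0x01  0x53  0x0b  0x95  0x71 ]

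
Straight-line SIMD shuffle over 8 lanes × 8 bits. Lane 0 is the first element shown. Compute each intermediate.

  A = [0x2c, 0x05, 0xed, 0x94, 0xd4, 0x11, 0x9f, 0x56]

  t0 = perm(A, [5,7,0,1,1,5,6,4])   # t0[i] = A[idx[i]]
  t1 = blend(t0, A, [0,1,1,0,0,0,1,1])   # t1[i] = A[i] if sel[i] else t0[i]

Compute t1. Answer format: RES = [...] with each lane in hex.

RES = [ 0x11  0x05  0xed  0x05  0x05  0x11  0x9f  0x56 ]

t0 = [0x11, 0x56, 0x2c, 0x05, 0x05, 0x11, 0x9f, 0xd4]
t1 = [0x11, 0x05, 0xed, 0x05, 0x05, 0x11, 0x9f, 0x56]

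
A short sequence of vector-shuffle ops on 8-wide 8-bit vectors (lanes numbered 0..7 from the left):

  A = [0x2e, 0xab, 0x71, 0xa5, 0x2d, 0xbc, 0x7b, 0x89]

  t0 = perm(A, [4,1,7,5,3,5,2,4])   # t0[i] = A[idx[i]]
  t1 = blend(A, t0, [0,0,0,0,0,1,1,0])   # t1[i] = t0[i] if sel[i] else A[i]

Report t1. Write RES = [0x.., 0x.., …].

→ t0 |2d|ab|89|bc|a5|bc|71|2d|
→ t1 |2e|ab|71|a5|2d|bc|71|89|

RES = [0x2e, 0xab, 0x71, 0xa5, 0x2d, 0xbc, 0x71, 0x89]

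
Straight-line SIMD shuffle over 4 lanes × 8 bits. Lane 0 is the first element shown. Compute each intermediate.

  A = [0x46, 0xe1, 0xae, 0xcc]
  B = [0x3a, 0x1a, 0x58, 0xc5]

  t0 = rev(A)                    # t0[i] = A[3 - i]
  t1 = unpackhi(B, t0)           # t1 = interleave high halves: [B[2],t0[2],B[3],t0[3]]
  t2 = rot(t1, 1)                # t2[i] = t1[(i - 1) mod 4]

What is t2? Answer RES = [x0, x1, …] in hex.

RES = [0x46, 0x58, 0xe1, 0xc5]

  t0: cc ae e1 46
  t1: 58 e1 c5 46
  t2: 46 58 e1 c5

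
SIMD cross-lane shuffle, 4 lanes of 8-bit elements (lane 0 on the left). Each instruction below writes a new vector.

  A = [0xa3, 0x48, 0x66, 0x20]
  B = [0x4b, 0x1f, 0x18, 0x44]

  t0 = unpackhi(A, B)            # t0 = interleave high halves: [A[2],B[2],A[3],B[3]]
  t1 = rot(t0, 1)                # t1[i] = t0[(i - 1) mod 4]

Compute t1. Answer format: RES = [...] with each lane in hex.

→ t0 |66|18|20|44|
→ t1 |44|66|18|20|

RES = [0x44, 0x66, 0x18, 0x20]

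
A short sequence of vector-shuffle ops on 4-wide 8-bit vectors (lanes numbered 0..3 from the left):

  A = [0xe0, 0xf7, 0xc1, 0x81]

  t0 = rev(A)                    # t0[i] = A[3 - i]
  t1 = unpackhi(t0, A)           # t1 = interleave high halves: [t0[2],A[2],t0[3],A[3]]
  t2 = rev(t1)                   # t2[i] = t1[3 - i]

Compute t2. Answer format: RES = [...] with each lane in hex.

RES = [0x81, 0xe0, 0xc1, 0xf7]

t0 = [0x81, 0xc1, 0xf7, 0xe0]
t1 = [0xf7, 0xc1, 0xe0, 0x81]
t2 = [0x81, 0xe0, 0xc1, 0xf7]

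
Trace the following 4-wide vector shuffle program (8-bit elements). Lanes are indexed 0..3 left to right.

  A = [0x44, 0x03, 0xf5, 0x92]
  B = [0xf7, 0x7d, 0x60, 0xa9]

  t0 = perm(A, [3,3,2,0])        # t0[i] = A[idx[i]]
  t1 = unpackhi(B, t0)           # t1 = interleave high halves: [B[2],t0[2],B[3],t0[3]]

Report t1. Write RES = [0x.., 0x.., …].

→ t0 |92|92|f5|44|
→ t1 |60|f5|a9|44|

RES = [0x60, 0xf5, 0xa9, 0x44]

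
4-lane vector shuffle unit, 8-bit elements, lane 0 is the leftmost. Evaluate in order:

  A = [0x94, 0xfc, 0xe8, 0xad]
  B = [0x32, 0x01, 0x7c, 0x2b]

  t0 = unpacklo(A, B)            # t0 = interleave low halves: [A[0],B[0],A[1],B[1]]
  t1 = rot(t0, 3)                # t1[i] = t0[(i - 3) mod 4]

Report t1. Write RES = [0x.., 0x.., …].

RES = [ 0x32  0xfc  0x01  0x94 ]

→ t0 |94|32|fc|01|
→ t1 |32|fc|01|94|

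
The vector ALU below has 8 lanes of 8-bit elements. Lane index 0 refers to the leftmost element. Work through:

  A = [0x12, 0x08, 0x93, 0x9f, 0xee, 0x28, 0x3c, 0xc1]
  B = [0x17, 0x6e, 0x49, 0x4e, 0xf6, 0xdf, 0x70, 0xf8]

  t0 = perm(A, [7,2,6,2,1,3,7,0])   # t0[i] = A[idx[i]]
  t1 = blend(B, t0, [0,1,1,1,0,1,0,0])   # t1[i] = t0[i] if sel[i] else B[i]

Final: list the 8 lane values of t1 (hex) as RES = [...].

  t0: c1 93 3c 93 08 9f c1 12
  t1: 17 93 3c 93 f6 9f 70 f8

RES = [ 0x17  0x93  0x3c  0x93  0xf6  0x9f  0x70  0xf8 ]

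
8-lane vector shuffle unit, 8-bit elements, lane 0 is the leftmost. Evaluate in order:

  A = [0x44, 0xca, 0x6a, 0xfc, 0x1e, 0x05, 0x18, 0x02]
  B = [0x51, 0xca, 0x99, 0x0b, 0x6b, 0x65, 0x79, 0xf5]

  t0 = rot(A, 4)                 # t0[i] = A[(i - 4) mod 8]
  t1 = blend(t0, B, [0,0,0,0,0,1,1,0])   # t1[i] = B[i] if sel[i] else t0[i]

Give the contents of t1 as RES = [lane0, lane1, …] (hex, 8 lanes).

RES = [0x1e, 0x05, 0x18, 0x02, 0x44, 0x65, 0x79, 0xfc]

  t0: 1e 05 18 02 44 ca 6a fc
  t1: 1e 05 18 02 44 65 79 fc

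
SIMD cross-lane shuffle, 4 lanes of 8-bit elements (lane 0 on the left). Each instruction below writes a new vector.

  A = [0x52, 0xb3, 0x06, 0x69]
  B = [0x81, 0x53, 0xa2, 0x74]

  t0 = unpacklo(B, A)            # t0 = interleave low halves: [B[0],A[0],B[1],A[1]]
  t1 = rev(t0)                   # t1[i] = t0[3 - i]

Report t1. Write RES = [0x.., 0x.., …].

  t0: 81 52 53 b3
  t1: b3 53 52 81

RES = [0xb3, 0x53, 0x52, 0x81]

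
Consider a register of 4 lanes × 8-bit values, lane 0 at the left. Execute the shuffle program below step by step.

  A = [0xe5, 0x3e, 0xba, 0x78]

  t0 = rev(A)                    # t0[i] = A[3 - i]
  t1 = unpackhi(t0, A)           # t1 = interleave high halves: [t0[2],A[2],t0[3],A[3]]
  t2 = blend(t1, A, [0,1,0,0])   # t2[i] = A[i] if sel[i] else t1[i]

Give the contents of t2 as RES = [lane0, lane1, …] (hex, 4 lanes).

RES = [0x3e, 0x3e, 0xe5, 0x78]

  t0: 78 ba 3e e5
  t1: 3e ba e5 78
  t2: 3e 3e e5 78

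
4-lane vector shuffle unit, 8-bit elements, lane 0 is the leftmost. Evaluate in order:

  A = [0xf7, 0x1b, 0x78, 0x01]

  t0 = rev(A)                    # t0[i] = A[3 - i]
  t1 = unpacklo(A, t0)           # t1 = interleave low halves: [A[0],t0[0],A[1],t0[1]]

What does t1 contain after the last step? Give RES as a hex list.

RES = [0xf7, 0x01, 0x1b, 0x78]

→ t0 |01|78|1b|f7|
→ t1 |f7|01|1b|78|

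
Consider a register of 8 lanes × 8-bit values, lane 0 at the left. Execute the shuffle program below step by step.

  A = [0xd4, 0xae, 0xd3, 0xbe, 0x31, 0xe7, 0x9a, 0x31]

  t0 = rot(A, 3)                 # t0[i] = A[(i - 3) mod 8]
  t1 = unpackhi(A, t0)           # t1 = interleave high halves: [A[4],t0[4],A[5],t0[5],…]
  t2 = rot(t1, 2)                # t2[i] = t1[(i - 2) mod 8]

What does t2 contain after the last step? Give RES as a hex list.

RES = [0x31, 0x31, 0x31, 0xae, 0xe7, 0xd3, 0x9a, 0xbe]

→ t0 |e7|9a|31|d4|ae|d3|be|31|
→ t1 |31|ae|e7|d3|9a|be|31|31|
→ t2 |31|31|31|ae|e7|d3|9a|be|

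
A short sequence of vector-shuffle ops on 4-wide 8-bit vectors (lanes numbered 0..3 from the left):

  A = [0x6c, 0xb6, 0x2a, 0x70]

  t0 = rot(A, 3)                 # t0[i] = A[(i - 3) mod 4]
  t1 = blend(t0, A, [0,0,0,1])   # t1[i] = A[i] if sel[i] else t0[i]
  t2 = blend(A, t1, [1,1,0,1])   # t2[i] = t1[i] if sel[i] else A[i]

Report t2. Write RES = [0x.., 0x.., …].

RES = [ 0xb6  0x2a  0x2a  0x70 ]

  t0: b6 2a 70 6c
  t1: b6 2a 70 70
  t2: b6 2a 2a 70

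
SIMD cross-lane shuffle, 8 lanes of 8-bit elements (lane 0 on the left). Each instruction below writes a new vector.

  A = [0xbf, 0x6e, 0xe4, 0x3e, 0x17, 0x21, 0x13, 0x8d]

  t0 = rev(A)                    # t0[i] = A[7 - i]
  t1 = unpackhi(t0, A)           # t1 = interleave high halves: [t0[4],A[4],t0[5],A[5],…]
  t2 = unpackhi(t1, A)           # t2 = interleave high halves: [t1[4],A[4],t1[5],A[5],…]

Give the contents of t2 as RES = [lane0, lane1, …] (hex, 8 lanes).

RES = [ 0x6e  0x17  0x13  0x21  0xbf  0x13  0x8d  0x8d ]

→ t0 |8d|13|21|17|3e|e4|6e|bf|
→ t1 |3e|17|e4|21|6e|13|bf|8d|
→ t2 |6e|17|13|21|bf|13|8d|8d|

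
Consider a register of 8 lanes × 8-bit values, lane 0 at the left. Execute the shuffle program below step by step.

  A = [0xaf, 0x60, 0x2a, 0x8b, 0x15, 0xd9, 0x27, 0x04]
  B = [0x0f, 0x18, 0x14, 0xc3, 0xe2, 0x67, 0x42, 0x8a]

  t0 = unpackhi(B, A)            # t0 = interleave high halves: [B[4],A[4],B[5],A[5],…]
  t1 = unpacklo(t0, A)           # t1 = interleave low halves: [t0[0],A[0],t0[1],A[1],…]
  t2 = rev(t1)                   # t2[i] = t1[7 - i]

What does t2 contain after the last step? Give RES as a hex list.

t0 = [0xe2, 0x15, 0x67, 0xd9, 0x42, 0x27, 0x8a, 0x04]
t1 = [0xe2, 0xaf, 0x15, 0x60, 0x67, 0x2a, 0xd9, 0x8b]
t2 = [0x8b, 0xd9, 0x2a, 0x67, 0x60, 0x15, 0xaf, 0xe2]

RES = [ 0x8b  0xd9  0x2a  0x67  0x60  0x15  0xaf  0xe2 ]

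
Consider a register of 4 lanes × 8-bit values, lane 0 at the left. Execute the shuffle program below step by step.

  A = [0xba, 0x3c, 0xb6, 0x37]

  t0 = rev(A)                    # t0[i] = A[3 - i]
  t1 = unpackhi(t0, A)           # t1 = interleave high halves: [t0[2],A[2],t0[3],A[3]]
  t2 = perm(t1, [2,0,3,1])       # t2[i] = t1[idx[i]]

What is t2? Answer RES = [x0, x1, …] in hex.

RES = [ 0xba  0x3c  0x37  0xb6 ]

  t0: 37 b6 3c ba
  t1: 3c b6 ba 37
  t2: ba 3c 37 b6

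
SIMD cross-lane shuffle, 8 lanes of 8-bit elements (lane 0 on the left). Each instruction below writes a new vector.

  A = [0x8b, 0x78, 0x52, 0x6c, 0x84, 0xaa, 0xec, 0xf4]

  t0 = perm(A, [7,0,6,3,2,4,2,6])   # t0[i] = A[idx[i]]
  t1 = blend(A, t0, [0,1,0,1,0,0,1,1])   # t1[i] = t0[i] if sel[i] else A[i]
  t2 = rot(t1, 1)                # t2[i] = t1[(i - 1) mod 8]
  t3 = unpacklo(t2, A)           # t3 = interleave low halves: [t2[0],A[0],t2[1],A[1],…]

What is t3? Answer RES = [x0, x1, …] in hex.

t0 = [0xf4, 0x8b, 0xec, 0x6c, 0x52, 0x84, 0x52, 0xec]
t1 = [0x8b, 0x8b, 0x52, 0x6c, 0x84, 0xaa, 0x52, 0xec]
t2 = [0xec, 0x8b, 0x8b, 0x52, 0x6c, 0x84, 0xaa, 0x52]
t3 = [0xec, 0x8b, 0x8b, 0x78, 0x8b, 0x52, 0x52, 0x6c]

RES = [0xec, 0x8b, 0x8b, 0x78, 0x8b, 0x52, 0x52, 0x6c]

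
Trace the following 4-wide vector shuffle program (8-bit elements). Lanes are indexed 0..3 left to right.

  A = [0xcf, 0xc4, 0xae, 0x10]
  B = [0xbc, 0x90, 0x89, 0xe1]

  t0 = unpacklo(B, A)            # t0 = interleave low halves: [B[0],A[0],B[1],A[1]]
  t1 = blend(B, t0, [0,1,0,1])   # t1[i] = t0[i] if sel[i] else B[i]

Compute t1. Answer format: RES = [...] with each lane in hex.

t0 = [0xbc, 0xcf, 0x90, 0xc4]
t1 = [0xbc, 0xcf, 0x89, 0xc4]

RES = [ 0xbc  0xcf  0x89  0xc4 ]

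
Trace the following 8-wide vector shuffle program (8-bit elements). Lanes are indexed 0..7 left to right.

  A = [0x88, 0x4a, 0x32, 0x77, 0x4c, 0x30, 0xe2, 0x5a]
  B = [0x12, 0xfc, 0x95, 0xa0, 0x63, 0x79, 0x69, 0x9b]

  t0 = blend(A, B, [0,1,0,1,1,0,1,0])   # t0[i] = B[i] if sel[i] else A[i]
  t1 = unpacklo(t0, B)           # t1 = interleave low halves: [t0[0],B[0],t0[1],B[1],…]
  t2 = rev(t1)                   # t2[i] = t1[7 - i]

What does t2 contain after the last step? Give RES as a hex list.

RES = [0xa0, 0xa0, 0x95, 0x32, 0xfc, 0xfc, 0x12, 0x88]

  t0: 88 fc 32 a0 63 30 69 5a
  t1: 88 12 fc fc 32 95 a0 a0
  t2: a0 a0 95 32 fc fc 12 88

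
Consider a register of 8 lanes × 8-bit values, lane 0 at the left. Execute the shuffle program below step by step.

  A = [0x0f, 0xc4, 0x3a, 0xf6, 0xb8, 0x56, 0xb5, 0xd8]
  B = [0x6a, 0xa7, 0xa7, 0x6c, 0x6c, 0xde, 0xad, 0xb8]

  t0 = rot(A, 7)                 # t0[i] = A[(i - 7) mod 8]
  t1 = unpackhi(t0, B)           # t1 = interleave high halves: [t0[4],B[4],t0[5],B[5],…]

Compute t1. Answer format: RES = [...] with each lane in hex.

→ t0 |c4|3a|f6|b8|56|b5|d8|0f|
→ t1 |56|6c|b5|de|d8|ad|0f|b8|

RES = [ 0x56  0x6c  0xb5  0xde  0xd8  0xad  0x0f  0xb8 ]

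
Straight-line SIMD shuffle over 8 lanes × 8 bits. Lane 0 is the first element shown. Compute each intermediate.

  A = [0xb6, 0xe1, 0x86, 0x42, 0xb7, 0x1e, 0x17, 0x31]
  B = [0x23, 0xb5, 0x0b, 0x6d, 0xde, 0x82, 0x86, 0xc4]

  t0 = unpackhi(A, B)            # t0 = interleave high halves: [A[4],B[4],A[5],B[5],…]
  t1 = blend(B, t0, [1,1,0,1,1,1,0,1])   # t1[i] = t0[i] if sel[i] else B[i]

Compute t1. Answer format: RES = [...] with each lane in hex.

RES = [ 0xb7  0xde  0x0b  0x82  0x17  0x86  0x86  0xc4 ]

→ t0 |b7|de|1e|82|17|86|31|c4|
→ t1 |b7|de|0b|82|17|86|86|c4|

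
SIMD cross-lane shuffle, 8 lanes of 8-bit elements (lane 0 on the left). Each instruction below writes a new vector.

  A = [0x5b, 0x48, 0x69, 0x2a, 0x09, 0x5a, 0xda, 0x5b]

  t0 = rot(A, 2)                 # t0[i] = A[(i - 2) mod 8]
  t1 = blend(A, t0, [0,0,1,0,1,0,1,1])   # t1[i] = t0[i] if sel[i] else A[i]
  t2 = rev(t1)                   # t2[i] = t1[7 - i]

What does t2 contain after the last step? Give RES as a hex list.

RES = [0x5a, 0x09, 0x5a, 0x69, 0x2a, 0x5b, 0x48, 0x5b]

  t0: da 5b 5b 48 69 2a 09 5a
  t1: 5b 48 5b 2a 69 5a 09 5a
  t2: 5a 09 5a 69 2a 5b 48 5b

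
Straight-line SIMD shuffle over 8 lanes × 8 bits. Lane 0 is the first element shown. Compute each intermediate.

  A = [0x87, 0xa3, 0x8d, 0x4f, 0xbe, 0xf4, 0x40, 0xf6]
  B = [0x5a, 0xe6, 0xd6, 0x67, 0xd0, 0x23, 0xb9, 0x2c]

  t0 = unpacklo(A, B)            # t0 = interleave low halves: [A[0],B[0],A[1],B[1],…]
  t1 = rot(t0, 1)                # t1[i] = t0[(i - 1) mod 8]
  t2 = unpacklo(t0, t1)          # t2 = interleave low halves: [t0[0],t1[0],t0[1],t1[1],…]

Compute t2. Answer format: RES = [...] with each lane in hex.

t0 = [0x87, 0x5a, 0xa3, 0xe6, 0x8d, 0xd6, 0x4f, 0x67]
t1 = [0x67, 0x87, 0x5a, 0xa3, 0xe6, 0x8d, 0xd6, 0x4f]
t2 = [0x87, 0x67, 0x5a, 0x87, 0xa3, 0x5a, 0xe6, 0xa3]

RES = [ 0x87  0x67  0x5a  0x87  0xa3  0x5a  0xe6  0xa3 ]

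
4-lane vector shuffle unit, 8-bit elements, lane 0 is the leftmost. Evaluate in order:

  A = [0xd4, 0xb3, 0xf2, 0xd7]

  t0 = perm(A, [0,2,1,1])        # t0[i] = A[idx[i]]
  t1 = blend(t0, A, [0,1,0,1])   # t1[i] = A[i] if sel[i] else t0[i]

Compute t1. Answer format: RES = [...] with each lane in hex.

t0 = [0xd4, 0xf2, 0xb3, 0xb3]
t1 = [0xd4, 0xb3, 0xb3, 0xd7]

RES = [ 0xd4  0xb3  0xb3  0xd7 ]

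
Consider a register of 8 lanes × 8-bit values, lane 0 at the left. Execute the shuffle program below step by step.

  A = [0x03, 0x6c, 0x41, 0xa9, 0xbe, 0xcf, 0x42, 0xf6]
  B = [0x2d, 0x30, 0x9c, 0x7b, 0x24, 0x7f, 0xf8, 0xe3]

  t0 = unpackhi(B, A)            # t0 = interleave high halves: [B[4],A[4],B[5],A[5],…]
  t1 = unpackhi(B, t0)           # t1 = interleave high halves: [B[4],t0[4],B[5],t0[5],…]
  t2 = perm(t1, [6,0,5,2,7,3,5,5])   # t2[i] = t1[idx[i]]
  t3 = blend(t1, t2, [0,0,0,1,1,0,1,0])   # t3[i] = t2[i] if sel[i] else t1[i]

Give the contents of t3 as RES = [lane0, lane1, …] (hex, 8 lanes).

RES = [0x24, 0xf8, 0x7f, 0x7f, 0xf6, 0xe3, 0xe3, 0xf6]

  t0: 24 be 7f cf f8 42 e3 f6
  t1: 24 f8 7f 42 f8 e3 e3 f6
  t2: e3 24 e3 7f f6 42 e3 e3
  t3: 24 f8 7f 7f f6 e3 e3 f6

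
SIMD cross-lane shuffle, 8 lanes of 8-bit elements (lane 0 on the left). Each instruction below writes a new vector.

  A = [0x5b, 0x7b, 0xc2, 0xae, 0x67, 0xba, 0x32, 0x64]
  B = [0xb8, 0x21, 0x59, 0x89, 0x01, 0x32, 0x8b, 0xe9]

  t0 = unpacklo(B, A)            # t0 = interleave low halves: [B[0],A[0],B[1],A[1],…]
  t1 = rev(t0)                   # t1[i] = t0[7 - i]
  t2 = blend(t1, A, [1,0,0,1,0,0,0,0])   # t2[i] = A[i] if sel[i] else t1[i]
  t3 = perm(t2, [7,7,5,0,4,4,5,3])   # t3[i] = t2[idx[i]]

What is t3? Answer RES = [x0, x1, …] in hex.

→ t0 |b8|5b|21|7b|59|c2|89|ae|
→ t1 |ae|89|c2|59|7b|21|5b|b8|
→ t2 |5b|89|c2|ae|7b|21|5b|b8|
→ t3 |b8|b8|21|5b|7b|7b|21|ae|

RES = [0xb8, 0xb8, 0x21, 0x5b, 0x7b, 0x7b, 0x21, 0xae]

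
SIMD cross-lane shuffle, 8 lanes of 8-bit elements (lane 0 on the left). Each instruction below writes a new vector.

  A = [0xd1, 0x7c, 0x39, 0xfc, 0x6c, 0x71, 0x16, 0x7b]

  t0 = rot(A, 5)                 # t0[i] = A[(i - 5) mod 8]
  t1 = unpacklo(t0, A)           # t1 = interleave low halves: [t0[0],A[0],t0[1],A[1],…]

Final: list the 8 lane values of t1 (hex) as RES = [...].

  t0: fc 6c 71 16 7b d1 7c 39
  t1: fc d1 6c 7c 71 39 16 fc

RES = [ 0xfc  0xd1  0x6c  0x7c  0x71  0x39  0x16  0xfc ]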